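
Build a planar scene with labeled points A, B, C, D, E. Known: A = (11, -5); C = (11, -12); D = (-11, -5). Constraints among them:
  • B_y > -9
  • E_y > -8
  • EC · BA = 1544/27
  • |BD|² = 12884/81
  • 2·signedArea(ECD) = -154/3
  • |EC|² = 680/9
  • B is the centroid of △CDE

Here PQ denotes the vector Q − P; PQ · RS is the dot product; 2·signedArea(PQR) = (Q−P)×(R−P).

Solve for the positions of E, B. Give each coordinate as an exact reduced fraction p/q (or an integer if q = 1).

B = (11/9, -73/9)
E = (11/3, -22/3)

1. E_x = 11/3  [line -7·x + -22·y + -407/3 = 0 ∩ |EC|² = 680/9]
2. E_y = -22/3  [line -7·x + -22·y + -407/3 = 0 ∩ |EC|² = 680/9]
   → E = (11/3, -22/3)
3. B_x = 11/9  [EC · BA = 1544/27 ∩ B is the centroid of △CDE]
4. B_y = -73/9  [EC · BA = 1544/27 ∩ B is the centroid of △CDE]
   → B = (11/9, -73/9)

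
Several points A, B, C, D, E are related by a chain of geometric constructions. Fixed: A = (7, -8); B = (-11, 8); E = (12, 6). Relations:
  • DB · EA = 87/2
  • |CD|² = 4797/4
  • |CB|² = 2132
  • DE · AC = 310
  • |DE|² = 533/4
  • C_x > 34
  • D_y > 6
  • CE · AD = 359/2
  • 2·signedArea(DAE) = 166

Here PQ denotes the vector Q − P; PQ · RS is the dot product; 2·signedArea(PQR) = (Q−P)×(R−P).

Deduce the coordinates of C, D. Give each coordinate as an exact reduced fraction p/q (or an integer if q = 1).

C = (35, 4)
D = (1/2, 7)

1. D_x = 1/2  [DB · EA = 87/2 ∩ 2·signedArea(DAE) = 166]
2. D_y = 7  [DB · EA = 87/2 ∩ 2·signedArea(DAE) = 166]
   → D = (1/2, 7)
3. C_x = 35  [CE · AD = 359/2 ∩ DE · AC = 310]
4. C_y = 4  [CE · AD = 359/2 ∩ DE · AC = 310]
   → C = (35, 4)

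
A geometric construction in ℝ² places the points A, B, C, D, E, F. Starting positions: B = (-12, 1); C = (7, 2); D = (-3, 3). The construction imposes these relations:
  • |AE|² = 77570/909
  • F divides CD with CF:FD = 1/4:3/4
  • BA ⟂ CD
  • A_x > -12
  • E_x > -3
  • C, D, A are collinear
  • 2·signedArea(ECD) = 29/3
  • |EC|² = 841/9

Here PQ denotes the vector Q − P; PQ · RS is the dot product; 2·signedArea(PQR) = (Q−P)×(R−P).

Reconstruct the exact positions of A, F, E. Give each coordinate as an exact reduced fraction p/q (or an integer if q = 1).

1. A_x = -1183/101  [C, D, A are collinear ∩ BA ⟂ CD]
2. A_y = 391/101  [C, D, A are collinear ∩ BA ⟂ CD]
   → A = (-1183/101, 391/101)
3. F_x = 9/2  [F divides CD with CF:FD = 1/4:3/4]
4. F_y = 9/4  [F divides CD with CF:FD = 1/4:3/4]
   → F = (9/2, 9/4)
5. E_x = -8/3  [line -1·x + -10·y + 52/3 = 0 ∩ |AE|² = 77570/909]
6. E_y = 2  [line -1·x + -10·y + 52/3 = 0 ∩ |AE|² = 77570/909]
   → E = (-8/3, 2)

A = (-1183/101, 391/101)
E = (-8/3, 2)
F = (9/2, 9/4)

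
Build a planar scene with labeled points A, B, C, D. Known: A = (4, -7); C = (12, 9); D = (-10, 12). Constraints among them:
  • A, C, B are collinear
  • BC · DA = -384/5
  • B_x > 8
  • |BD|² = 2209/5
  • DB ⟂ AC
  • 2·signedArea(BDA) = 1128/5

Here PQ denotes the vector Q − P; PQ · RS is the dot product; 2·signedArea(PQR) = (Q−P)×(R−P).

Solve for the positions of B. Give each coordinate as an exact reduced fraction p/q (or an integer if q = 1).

1. B_x = 44/5  [A, C, B are collinear ∩ DB ⟂ AC]
2. B_y = 13/5  [A, C, B are collinear ∩ DB ⟂ AC]
   → B = (44/5, 13/5)

B = (44/5, 13/5)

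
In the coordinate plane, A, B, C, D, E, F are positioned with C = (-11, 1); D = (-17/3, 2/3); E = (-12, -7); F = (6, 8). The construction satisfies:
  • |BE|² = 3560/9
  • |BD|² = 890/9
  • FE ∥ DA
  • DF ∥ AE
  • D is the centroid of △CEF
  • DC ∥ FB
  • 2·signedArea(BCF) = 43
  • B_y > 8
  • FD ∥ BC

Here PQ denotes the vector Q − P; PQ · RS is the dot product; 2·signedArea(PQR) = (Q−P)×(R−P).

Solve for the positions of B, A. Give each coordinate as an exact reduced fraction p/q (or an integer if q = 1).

1. B_x = 2/3  [FD ∥ BC ∩ DC ∥ FB]
2. B_y = 25/3  [FD ∥ BC ∩ DC ∥ FB]
   → B = (2/3, 25/3)
3. A_x = -71/3  [DF ∥ AE ∩ FE ∥ DA]
4. A_y = -43/3  [DF ∥ AE ∩ FE ∥ DA]
   → A = (-71/3, -43/3)

A = (-71/3, -43/3)
B = (2/3, 25/3)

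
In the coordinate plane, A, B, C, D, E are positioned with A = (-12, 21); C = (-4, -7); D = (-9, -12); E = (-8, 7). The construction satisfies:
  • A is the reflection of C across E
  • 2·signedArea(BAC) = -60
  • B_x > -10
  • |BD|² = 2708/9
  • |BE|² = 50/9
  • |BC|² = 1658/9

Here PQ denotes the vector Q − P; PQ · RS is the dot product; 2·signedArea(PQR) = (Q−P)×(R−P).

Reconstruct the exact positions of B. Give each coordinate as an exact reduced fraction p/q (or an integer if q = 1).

B = (-29/3, 16/3)

1. B_x = -29/3  [line 28·x + 8·y + 228 = 0 ∩ |BE|² = 50/9]
2. B_y = 16/3  [line 28·x + 8·y + 228 = 0 ∩ |BE|² = 50/9]
   → B = (-29/3, 16/3)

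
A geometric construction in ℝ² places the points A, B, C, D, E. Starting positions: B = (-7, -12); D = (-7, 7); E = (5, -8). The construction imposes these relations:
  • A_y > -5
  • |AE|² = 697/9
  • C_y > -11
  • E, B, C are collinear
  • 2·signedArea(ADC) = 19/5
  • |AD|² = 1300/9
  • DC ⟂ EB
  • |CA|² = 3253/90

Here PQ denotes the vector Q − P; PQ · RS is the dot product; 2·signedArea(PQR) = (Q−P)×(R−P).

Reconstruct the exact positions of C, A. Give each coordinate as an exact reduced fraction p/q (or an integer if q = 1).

1. C_x = -13/10  [E, B, C are collinear ∩ DC ⟂ EB]
2. C_y = -101/10  [E, B, C are collinear ∩ DC ⟂ EB]
   → C = (-13/10, -101/10)
3. A_x = -3  [line 171/10·x + 57/10·y + 76 = 0 ∩ |CA|² = 3253/90]
4. A_y = -13/3  [line 171/10·x + 57/10·y + 76 = 0 ∩ |CA|² = 3253/90]
   → A = (-3, -13/3)

A = (-3, -13/3)
C = (-13/10, -101/10)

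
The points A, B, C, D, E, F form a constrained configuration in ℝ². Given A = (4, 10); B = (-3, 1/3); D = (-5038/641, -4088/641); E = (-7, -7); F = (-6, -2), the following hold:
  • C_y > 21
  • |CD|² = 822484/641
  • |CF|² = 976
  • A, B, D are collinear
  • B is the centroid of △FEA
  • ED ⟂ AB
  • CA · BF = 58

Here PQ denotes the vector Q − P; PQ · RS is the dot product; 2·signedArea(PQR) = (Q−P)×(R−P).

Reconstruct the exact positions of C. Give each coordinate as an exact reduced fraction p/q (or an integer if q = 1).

C = (14, 22)

1. C_x = 14  [line 3·x + 7/3·y + -280/3 = 0 ∩ |CF|² = 976]
2. C_y = 22  [line 3·x + 7/3·y + -280/3 = 0 ∩ |CF|² = 976]
   → C = (14, 22)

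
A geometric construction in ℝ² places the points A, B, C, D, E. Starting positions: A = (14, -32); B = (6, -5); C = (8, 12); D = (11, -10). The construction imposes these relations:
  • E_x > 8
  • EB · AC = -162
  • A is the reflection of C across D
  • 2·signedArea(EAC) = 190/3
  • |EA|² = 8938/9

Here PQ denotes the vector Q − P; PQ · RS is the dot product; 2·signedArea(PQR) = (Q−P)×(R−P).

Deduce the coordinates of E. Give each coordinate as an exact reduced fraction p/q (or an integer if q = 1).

E = (25/3, -1)

1. E_x = 25/3  [EB · AC = -162 ∩ 2·signedArea(EAC) = 190/3]
2. E_y = -1  [EB · AC = -162 ∩ 2·signedArea(EAC) = 190/3]
   → E = (25/3, -1)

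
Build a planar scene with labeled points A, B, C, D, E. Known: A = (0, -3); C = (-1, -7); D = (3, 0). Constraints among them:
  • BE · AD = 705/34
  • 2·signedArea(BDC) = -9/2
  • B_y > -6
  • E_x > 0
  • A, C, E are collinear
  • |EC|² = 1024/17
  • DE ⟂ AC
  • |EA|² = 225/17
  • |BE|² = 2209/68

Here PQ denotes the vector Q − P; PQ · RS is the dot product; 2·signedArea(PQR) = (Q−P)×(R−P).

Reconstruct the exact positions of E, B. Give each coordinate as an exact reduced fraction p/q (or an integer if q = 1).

1. E_x = 15/17  [A, C, E are collinear ∩ DE ⟂ AC]
2. E_y = 9/17  [A, C, E are collinear ∩ DE ⟂ AC]
   → E = (15/17, 9/17)
3. B_x = -1/2  [BE · AD = 705/34 ∩ 2·signedArea(BDC) = -9/2]
4. B_y = -5  [BE · AD = 705/34 ∩ 2·signedArea(BDC) = -9/2]
   → B = (-1/2, -5)

B = (-1/2, -5)
E = (15/17, 9/17)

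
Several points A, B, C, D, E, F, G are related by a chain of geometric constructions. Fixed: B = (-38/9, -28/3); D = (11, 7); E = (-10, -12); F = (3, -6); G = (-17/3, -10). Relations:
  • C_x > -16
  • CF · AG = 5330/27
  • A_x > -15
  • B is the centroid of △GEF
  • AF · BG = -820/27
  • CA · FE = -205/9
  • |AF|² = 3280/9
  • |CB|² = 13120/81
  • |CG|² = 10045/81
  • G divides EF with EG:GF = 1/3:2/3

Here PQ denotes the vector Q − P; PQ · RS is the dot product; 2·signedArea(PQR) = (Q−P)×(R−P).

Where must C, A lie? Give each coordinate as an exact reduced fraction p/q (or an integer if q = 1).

A = (-43/3, -14)
C = (-142/9, -44/3)

1. A_x = -43/3  [line 13/9·x + 2/3·y + 811/27 = 0 ∩ |AF|² = 3280/9]
2. A_y = -14  [line 13/9·x + 2/3·y + 811/27 = 0 ∩ |AF|² = 3280/9]
   → A = (-43/3, -14)
3. C_x = -142/9  [line -26/3·x + -4·y + -5276/27 = 0 ∩ |CG|² = 10045/81]
4. C_y = -44/3  [line -26/3·x + -4·y + -5276/27 = 0 ∩ |CG|² = 10045/81]
   → C = (-142/9, -44/3)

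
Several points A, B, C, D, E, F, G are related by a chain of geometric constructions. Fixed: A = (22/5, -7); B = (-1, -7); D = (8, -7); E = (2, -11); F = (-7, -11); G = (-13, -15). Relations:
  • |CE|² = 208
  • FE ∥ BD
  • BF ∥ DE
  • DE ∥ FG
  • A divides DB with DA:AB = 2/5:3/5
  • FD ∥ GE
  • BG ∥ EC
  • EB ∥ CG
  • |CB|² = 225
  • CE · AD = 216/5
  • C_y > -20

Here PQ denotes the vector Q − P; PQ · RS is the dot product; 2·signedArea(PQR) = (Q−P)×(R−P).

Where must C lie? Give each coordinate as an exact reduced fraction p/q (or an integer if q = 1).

1. C_x = -10  [EB ∥ CG ∩ BG ∥ EC]
2. C_y = -19  [EB ∥ CG ∩ BG ∥ EC]
   → C = (-10, -19)

C = (-10, -19)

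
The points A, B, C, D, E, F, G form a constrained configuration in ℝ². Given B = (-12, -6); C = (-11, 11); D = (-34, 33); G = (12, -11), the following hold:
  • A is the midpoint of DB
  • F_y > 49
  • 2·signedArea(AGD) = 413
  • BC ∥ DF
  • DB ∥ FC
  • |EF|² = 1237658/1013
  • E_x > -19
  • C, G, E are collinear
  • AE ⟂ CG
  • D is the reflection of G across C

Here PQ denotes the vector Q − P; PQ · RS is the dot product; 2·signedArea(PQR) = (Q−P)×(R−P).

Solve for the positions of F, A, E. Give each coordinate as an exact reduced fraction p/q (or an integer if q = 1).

A = (-23, 27/2)
E = (-18756/1013, 18425/1013)
F = (-33, 50)

1. F_x = -33  [DB ∥ FC ∩ BC ∥ DF]
2. F_y = 50  [DB ∥ FC ∩ BC ∥ DF]
   → F = (-33, 50)
3. A_x = -23  [A is the midpoint of DB]
4. A_y = 27/2  [A is the midpoint of DB]
   → A = (-23, 27/2)
5. E_x = -18756/1013  [C, G, E are collinear ∩ AE ⟂ CG]
6. E_y = 18425/1013  [C, G, E are collinear ∩ AE ⟂ CG]
   → E = (-18756/1013, 18425/1013)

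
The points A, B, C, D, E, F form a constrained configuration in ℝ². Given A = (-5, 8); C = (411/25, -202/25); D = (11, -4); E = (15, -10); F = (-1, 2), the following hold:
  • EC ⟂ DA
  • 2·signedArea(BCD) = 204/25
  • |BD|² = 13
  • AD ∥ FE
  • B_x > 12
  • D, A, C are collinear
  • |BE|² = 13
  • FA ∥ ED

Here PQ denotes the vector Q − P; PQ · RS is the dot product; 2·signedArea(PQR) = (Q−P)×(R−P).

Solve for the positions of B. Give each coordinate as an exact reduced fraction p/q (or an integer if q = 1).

B = (13, -7)

1. B_x = 13  [line -102/25·x + -136/25·y + 374/25 = 0 ∩ |BD|² = 13]
2. B_y = -7  [line -102/25·x + -136/25·y + 374/25 = 0 ∩ |BD|² = 13]
   → B = (13, -7)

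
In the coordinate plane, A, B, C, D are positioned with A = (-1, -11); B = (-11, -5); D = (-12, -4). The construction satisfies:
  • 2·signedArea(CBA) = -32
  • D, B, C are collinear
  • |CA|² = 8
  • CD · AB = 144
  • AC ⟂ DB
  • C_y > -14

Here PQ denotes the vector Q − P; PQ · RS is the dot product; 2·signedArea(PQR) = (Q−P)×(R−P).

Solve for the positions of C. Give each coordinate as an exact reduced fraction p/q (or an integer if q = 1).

1. C_x = -3  [D, B, C are collinear ∩ AC ⟂ DB]
2. C_y = -13  [D, B, C are collinear ∩ AC ⟂ DB]
   → C = (-3, -13)

C = (-3, -13)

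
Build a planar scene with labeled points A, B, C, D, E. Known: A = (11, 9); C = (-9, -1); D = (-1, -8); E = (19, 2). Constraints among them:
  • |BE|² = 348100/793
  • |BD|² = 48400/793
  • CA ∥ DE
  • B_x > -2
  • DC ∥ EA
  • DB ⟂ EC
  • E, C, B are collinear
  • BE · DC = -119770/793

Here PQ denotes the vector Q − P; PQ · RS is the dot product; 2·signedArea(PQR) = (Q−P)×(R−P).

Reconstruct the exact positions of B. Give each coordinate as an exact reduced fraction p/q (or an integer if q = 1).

1. B_x = -1453/793  [E, C, B are collinear ∩ DB ⟂ EC]
2. B_y = -184/793  [E, C, B are collinear ∩ DB ⟂ EC]
   → B = (-1453/793, -184/793)

B = (-1453/793, -184/793)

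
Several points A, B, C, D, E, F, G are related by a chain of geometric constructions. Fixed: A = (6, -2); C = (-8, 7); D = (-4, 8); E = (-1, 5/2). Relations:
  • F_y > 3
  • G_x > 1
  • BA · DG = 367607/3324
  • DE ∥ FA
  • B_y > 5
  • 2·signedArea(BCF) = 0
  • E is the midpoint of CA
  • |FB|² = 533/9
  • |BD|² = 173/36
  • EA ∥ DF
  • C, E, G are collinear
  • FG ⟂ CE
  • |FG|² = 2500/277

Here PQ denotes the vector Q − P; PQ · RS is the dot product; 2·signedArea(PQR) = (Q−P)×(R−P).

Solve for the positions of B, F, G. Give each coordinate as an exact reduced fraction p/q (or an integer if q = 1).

1. F_x = 3  [DE ∥ FA ∩ EA ∥ DF]
2. F_y = 7/2  [DE ∥ FA ∩ EA ∥ DF]
   → F = (3, 7/2)
3. G_x = 381/277  [C, E, G are collinear ∩ FG ⟂ CE]
4. G_y = 539/554  [C, E, G are collinear ∩ FG ⟂ CE]
   → G = (381/277, 539/554)
5. B_x = -13/3  [2·signedArea(BCF) = 0 ∩ BA · DG = 367607/3324]
6. B_y = 35/6  [2·signedArea(BCF) = 0 ∩ BA · DG = 367607/3324]
   → B = (-13/3, 35/6)

B = (-13/3, 35/6)
F = (3, 7/2)
G = (381/277, 539/554)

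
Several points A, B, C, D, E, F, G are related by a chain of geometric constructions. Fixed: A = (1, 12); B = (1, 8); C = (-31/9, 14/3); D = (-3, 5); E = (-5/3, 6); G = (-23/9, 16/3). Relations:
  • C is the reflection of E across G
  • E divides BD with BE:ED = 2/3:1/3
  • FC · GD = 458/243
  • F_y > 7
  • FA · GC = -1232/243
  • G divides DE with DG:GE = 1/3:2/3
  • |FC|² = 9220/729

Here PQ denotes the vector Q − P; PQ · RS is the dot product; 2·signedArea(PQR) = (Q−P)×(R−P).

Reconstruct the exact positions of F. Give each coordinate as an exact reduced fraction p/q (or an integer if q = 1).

F = (-37/27, 68/9)

1. F_x = -37/27  [line 4/9·x + 1/3·y + -464/243 = 0 ∩ |FC|² = 9220/729]
2. F_y = 68/9  [line 4/9·x + 1/3·y + -464/243 = 0 ∩ |FC|² = 9220/729]
   → F = (-37/27, 68/9)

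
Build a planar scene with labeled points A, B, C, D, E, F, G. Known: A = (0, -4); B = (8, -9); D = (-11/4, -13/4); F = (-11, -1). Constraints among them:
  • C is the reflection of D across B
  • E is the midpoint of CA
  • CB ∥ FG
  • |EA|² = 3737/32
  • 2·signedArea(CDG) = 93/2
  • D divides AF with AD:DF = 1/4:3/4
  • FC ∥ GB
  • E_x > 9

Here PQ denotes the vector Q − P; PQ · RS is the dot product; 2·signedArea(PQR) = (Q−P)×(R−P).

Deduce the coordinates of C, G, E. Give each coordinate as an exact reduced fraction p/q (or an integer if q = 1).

1. C_x = 75/4  [C is the reflection of D across B]
2. C_y = -59/4  [C is the reflection of D across B]
   → C = (75/4, -59/4)
3. G_x = -87/4  [FC ∥ GB ∩ CB ∥ FG]
4. G_y = 19/4  [FC ∥ GB ∩ CB ∥ FG]
   → G = (-87/4, 19/4)
5. E_x = 75/8  [E is the midpoint of CA]
6. E_y = -75/8  [E is the midpoint of CA]
   → E = (75/8, -75/8)

C = (75/4, -59/4)
E = (75/8, -75/8)
G = (-87/4, 19/4)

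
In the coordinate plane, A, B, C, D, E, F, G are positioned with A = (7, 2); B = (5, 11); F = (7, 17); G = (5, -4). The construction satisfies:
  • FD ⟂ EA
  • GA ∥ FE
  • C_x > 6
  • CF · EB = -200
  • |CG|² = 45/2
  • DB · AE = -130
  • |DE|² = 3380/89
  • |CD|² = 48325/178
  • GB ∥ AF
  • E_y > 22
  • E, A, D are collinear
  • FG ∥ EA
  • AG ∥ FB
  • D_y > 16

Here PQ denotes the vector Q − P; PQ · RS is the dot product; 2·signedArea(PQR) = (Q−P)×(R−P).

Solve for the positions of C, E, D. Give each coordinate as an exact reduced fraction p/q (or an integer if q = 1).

C = (13/2, 1/2)
D = (749/89, 1501/89)
E = (9, 23)

1. E_x = 9  [FG ∥ EA ∩ GA ∥ FE]
2. E_y = 23  [FG ∥ EA ∩ GA ∥ FE]
   → E = (9, 23)
3. D_x = 749/89  [E, A, D are collinear ∩ FD ⟂ EA]
4. D_y = 1501/89  [E, A, D are collinear ∩ FD ⟂ EA]
   → D = (749/89, 1501/89)
5. C_x = 13/2  [line 4·x + 12·y + -32 = 0 ∩ |CD|² = 48325/178]
6. C_y = 1/2  [line 4·x + 12·y + -32 = 0 ∩ |CD|² = 48325/178]
   → C = (13/2, 1/2)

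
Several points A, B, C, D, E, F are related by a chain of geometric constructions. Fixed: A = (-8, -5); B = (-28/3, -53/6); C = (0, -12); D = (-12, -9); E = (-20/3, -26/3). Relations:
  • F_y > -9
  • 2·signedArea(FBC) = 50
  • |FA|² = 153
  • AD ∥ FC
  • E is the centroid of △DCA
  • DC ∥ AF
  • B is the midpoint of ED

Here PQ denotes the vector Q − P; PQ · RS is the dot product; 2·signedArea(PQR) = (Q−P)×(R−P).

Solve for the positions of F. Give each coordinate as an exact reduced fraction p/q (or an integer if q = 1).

F = (4, -8)

1. F_x = 4  [AD ∥ FC ∩ DC ∥ AF]
2. F_y = -8  [AD ∥ FC ∩ DC ∥ AF]
   → F = (4, -8)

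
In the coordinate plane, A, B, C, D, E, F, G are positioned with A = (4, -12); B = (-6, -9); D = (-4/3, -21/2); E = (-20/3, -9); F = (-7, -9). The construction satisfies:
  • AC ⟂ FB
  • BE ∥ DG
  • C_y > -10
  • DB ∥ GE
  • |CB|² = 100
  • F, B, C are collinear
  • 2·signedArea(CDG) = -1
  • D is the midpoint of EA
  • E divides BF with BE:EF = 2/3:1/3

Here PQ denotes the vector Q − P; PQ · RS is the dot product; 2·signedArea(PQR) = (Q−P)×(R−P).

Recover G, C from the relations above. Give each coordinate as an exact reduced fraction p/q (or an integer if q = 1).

1. G_x = -2  [DB ∥ GE ∩ BE ∥ DG]
2. G_y = -21/2  [DB ∥ GE ∩ BE ∥ DG]
   → G = (-2, -21/2)
3. C_x = 4  [F, B, C are collinear ∩ AC ⟂ FB]
4. C_y = -9  [F, B, C are collinear ∩ AC ⟂ FB]
   → C = (4, -9)

C = (4, -9)
G = (-2, -21/2)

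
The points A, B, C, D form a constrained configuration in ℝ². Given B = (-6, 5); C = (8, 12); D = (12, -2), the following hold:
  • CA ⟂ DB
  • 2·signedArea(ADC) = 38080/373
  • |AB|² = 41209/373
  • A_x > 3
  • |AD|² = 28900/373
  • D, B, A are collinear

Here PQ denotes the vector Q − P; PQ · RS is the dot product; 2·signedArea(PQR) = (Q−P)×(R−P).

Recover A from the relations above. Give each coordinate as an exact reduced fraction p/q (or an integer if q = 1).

1. A_x = 1416/373  [D, B, A are collinear ∩ CA ⟂ DB]
2. A_y = 444/373  [D, B, A are collinear ∩ CA ⟂ DB]
   → A = (1416/373, 444/373)

A = (1416/373, 444/373)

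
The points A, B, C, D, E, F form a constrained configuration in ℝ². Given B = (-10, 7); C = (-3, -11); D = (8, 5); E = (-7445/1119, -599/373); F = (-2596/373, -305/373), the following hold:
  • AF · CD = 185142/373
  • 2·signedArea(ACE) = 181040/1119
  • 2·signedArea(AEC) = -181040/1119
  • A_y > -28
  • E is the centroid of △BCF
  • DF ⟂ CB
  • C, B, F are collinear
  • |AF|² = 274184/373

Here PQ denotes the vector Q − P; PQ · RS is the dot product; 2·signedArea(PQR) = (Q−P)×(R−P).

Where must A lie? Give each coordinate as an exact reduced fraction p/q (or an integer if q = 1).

A = (-14, -27)

1. A_x = -14  [2·signedArea(ACE) = 181040/1119 ∩ AF · CD = 185142/373]
2. A_y = -27  [2·signedArea(ACE) = 181040/1119 ∩ AF · CD = 185142/373]
   → A = (-14, -27)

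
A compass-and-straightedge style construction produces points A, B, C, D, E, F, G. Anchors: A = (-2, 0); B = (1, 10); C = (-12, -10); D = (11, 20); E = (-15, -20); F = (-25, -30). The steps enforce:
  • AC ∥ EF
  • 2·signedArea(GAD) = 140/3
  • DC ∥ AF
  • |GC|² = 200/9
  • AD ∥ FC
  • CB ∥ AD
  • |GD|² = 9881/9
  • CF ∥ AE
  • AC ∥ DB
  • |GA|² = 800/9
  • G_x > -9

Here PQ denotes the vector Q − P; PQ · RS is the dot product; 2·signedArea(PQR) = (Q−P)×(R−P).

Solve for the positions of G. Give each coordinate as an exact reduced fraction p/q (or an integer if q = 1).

G = (-26/3, -20/3)

1. G_x = -26/3  [line -20·x + 13·y + -260/3 = 0 ∩ |GC|² = 200/9]
2. G_y = -20/3  [line -20·x + 13·y + -260/3 = 0 ∩ |GC|² = 200/9]
   → G = (-26/3, -20/3)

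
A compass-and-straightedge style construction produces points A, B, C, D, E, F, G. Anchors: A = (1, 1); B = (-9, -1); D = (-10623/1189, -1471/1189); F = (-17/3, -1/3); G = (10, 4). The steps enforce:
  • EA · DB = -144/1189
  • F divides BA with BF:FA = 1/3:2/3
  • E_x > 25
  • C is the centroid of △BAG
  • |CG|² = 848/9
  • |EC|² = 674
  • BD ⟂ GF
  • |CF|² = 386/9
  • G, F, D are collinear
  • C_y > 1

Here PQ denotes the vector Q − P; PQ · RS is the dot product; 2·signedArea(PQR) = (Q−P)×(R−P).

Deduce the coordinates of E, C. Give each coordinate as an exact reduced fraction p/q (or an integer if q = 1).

C = (2/3, 4/3)
E = (77/3, 25/3)

1. C_x = 2/3  [C is the centroid of △BAG]
2. C_y = 4/3  [C is the centroid of △BAG]
   → C = (2/3, 4/3)
3. E_x = 77/3  [line 78/1189·x + -282/1189·y + 12/41 = 0 ∩ |EC|² = 674]
4. E_y = 25/3  [line 78/1189·x + -282/1189·y + 12/41 = 0 ∩ |EC|² = 674]
   → E = (77/3, 25/3)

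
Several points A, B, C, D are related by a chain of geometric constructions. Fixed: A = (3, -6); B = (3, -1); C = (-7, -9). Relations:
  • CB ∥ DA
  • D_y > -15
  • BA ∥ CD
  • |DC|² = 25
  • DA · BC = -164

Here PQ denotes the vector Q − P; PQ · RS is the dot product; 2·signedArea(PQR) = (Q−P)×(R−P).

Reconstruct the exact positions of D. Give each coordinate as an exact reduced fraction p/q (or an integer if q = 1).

1. D_x = -7  [CB ∥ DA ∩ BA ∥ CD]
2. D_y = -14  [CB ∥ DA ∩ BA ∥ CD]
   → D = (-7, -14)

D = (-7, -14)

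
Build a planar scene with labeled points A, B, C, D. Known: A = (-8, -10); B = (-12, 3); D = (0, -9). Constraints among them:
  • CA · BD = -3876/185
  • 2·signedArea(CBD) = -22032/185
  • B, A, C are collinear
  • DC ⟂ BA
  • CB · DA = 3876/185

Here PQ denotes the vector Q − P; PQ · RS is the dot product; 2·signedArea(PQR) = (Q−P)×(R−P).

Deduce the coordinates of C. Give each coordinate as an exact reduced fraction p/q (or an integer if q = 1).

C = (-1404/185, -2097/185)

1. C_x = -1404/185  [B, A, C are collinear ∩ DC ⟂ BA]
2. C_y = -2097/185  [B, A, C are collinear ∩ DC ⟂ BA]
   → C = (-1404/185, -2097/185)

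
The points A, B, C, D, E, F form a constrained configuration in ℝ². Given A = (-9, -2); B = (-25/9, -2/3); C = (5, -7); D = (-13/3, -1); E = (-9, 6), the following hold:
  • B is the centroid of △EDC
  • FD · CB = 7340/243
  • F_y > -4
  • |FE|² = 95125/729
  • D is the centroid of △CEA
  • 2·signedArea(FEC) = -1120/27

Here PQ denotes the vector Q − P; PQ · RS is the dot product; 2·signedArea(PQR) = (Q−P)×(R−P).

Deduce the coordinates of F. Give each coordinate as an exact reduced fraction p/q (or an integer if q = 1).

F = (-61/27, -29/9)

1. F_x = -61/27  [2·signedArea(FEC) = -1120/27 ∩ FD · CB = 7340/243]
2. F_y = -29/9  [2·signedArea(FEC) = -1120/27 ∩ FD · CB = 7340/243]
   → F = (-61/27, -29/9)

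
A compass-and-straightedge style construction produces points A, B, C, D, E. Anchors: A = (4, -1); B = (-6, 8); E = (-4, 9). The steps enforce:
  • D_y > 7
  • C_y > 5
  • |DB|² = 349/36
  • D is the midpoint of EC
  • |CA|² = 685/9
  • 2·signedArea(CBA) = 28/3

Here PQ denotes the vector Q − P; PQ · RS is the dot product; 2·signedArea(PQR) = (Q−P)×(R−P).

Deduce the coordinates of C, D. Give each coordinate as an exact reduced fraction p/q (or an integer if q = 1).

1. C_x = -2  [line 9·x + 10·y + -106/3 = 0 ∩ |CA|² = 685/9]
2. C_y = 16/3  [line 9·x + 10·y + -106/3 = 0 ∩ |CA|² = 685/9]
   → C = (-2, 16/3)
3. D_x = -3  [D is the midpoint of EC]
4. D_y = 43/6  [D is the midpoint of EC]
   → D = (-3, 43/6)

C = (-2, 16/3)
D = (-3, 43/6)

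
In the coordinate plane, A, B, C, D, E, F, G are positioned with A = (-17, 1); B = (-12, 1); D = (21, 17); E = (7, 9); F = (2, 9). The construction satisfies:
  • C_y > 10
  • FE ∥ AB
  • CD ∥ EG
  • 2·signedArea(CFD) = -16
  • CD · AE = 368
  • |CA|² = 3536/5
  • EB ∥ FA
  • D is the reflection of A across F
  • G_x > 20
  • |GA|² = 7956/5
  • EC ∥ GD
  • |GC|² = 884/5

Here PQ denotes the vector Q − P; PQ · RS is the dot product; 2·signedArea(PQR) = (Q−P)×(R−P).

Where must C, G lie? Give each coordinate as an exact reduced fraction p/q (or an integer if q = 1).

C = (39/5, 53/5)
G = (101/5, 77/5)

1. C_x = 39/5  [2·signedArea(CFD) = -16 ∩ CD · AE = 368]
2. C_y = 53/5  [2·signedArea(CFD) = -16 ∩ CD · AE = 368]
   → C = (39/5, 53/5)
3. G_x = 101/5  [EC ∥ GD ∩ CD ∥ EG]
4. G_y = 77/5  [EC ∥ GD ∩ CD ∥ EG]
   → G = (101/5, 77/5)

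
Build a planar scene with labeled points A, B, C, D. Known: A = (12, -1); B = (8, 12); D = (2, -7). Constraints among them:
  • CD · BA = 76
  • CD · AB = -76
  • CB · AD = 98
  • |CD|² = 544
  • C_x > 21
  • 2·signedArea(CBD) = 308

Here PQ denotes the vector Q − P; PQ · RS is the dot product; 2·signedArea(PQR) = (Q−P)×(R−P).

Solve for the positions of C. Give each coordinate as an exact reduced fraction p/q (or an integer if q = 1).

C = (22, 5)

1. C_x = 22  [CB · AD = 98 ∩ 2·signedArea(CBD) = 308]
2. C_y = 5  [CB · AD = 98 ∩ 2·signedArea(CBD) = 308]
   → C = (22, 5)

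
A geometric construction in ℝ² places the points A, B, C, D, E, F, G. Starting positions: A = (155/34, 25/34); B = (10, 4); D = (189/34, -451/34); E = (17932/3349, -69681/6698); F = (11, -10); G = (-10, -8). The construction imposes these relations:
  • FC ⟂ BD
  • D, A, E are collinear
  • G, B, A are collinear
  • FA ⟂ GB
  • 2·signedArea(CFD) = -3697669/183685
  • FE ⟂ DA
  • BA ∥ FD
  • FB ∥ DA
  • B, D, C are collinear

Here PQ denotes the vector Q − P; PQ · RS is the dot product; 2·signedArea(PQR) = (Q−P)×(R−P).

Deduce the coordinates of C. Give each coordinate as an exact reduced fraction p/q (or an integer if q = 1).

1. C_x = 2455583/367370  [B, D, C are collinear ∩ FC ⟂ BD]
2. C_y = -3265849/367370  [B, D, C are collinear ∩ FC ⟂ BD]
   → C = (2455583/367370, -3265849/367370)

C = (2455583/367370, -3265849/367370)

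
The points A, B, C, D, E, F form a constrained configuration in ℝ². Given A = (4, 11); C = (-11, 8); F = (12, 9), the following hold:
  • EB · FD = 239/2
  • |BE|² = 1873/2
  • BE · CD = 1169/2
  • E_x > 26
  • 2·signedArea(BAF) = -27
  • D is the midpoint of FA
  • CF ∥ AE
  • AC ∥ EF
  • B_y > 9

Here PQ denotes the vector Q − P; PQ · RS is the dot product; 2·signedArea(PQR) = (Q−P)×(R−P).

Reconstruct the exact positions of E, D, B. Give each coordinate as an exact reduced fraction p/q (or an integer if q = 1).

1. E_x = 27  [AC ∥ EF ∩ CF ∥ AE]
2. E_y = 12  [AC ∥ EF ∩ CF ∥ AE]
   → E = (27, 12)
3. D_x = 8  [D is the midpoint of FA]
4. D_y = 10  [D is the midpoint of FA]
   → D = (8, 10)
5. B_x = -7/2  [2·signedArea(BAF) = -27 ∩ BE · CD = 1169/2]
6. B_y = 19/2  [2·signedArea(BAF) = -27 ∩ BE · CD = 1169/2]
   → B = (-7/2, 19/2)

B = (-7/2, 19/2)
D = (8, 10)
E = (27, 12)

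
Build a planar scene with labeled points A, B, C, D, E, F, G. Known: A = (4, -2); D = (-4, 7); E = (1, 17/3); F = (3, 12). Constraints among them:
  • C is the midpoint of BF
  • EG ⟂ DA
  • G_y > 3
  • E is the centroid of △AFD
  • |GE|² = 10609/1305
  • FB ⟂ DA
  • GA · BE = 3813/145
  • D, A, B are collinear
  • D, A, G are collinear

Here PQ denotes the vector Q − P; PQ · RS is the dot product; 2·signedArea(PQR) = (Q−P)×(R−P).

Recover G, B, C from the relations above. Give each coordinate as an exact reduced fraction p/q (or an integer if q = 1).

1. G_x = -164/145  [D, A, G are collinear ∩ EG ⟂ DA]
2. G_y = 547/145  [D, A, G are collinear ∩ EG ⟂ DA]
   → G = (-164/145, 547/145)
3. B_x = -492/145  [D, A, B are collinear ∩ FB ⟂ DA]
4. B_y = 916/145  [D, A, B are collinear ∩ FB ⟂ DA]
   → B = (-492/145, 916/145)
5. C_x = -57/290  [C is the midpoint of BF]
6. C_y = 1328/145  [C is the midpoint of BF]
   → C = (-57/290, 1328/145)

B = (-492/145, 916/145)
C = (-57/290, 1328/145)
G = (-164/145, 547/145)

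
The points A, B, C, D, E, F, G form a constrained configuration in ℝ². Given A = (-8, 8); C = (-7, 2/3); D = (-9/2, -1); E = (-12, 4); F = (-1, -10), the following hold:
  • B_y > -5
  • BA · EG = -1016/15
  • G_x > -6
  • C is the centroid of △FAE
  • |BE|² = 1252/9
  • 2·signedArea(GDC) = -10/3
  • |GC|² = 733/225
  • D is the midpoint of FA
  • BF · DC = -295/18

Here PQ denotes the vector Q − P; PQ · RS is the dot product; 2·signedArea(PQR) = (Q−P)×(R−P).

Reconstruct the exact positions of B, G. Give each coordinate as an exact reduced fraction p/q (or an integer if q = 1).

1. G_x = -26/5  [line -5/3·x + -5/2·y + -20/3 = 0 ∩ |GC|² = 733/225]
2. G_y = 4/5  [line -5/3·x + -5/2·y + -20/3 = 0 ∩ |GC|² = 733/225]
   → G = (-26/5, 4/5)
3. B_x = -4  [BF · DC = -295/18 ∩ BA · EG = -1016/15]
4. B_y = -14/3  [BF · DC = -295/18 ∩ BA · EG = -1016/15]
   → B = (-4, -14/3)

B = (-4, -14/3)
G = (-26/5, 4/5)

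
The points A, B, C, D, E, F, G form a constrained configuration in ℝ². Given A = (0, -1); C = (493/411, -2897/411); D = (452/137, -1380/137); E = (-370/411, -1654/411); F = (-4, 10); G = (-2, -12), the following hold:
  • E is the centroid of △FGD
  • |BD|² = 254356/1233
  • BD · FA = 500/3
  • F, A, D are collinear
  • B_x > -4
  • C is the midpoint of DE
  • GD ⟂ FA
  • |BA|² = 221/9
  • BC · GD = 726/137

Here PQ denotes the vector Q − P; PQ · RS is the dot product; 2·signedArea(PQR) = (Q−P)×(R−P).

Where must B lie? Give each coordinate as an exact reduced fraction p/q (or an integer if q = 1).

B = (-10/3, 8/3)

1. B_x = -10/3  [BC · GD = 726/137 ∩ BD · FA = 500/3]
2. B_y = 8/3  [BC · GD = 726/137 ∩ BD · FA = 500/3]
   → B = (-10/3, 8/3)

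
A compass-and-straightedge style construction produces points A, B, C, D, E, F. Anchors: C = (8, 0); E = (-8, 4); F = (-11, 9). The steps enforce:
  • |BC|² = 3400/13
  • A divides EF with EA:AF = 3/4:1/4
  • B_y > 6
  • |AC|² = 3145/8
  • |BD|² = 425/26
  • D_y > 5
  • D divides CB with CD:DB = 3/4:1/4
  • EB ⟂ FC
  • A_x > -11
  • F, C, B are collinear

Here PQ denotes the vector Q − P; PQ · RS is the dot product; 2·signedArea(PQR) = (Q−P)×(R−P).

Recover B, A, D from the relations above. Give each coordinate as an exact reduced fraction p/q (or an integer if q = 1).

1. B_x = -86/13  [F, C, B are collinear ∩ EB ⟂ FC]
2. B_y = 90/13  [F, C, B are collinear ∩ EB ⟂ FC]
   → B = (-86/13, 90/13)
3. A_x = -41/4  [A divides EF with EA:AF = 3/4:1/4]
4. A_y = 31/4  [A divides EF with EA:AF = 3/4:1/4]
   → A = (-41/4, 31/4)
5. D_x = -77/26  [D divides CB with CD:DB = 3/4:1/4]
6. D_y = 135/26  [D divides CB with CD:DB = 3/4:1/4]
   → D = (-77/26, 135/26)

A = (-41/4, 31/4)
B = (-86/13, 90/13)
D = (-77/26, 135/26)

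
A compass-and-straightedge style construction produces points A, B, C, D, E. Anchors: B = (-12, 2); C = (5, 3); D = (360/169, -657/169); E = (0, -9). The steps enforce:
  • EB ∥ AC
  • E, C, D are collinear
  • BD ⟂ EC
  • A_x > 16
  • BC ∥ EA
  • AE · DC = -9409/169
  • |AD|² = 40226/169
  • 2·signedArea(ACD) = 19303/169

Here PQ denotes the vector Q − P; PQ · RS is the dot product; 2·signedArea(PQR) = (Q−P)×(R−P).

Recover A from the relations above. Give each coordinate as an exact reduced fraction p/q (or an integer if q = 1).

1. A_x = 17  [EB ∥ AC ∩ BC ∥ EA]
2. A_y = -8  [EB ∥ AC ∩ BC ∥ EA]
   → A = (17, -8)

A = (17, -8)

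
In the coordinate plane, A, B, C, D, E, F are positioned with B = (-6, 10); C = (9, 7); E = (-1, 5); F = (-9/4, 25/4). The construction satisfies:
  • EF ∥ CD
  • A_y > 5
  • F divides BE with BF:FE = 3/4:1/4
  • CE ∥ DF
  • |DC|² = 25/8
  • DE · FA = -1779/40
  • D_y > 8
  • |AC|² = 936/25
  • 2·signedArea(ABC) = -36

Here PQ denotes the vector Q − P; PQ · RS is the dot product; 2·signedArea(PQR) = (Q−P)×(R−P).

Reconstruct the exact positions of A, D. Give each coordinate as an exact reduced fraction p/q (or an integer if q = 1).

1. A_x = 3  [line 3·x + 15·y + -96 = 0 ∩ |AC|² = 936/25]
2. A_y = 29/5  [line 3·x + 15·y + -96 = 0 ∩ |AC|² = 936/25]
   → A = (3, 29/5)
3. D_x = 31/4  [CE ∥ DF ∩ EF ∥ CD]
4. D_y = 33/4  [CE ∥ DF ∩ EF ∥ CD]
   → D = (31/4, 33/4)

A = (3, 29/5)
D = (31/4, 33/4)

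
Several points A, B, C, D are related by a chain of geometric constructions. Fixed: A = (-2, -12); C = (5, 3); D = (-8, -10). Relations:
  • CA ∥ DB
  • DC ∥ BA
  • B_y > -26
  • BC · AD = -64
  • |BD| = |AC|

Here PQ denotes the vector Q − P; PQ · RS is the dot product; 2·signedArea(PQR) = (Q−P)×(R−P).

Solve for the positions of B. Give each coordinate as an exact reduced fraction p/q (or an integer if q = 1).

B = (-15, -25)

1. B_x = -15  [DC ∥ BA ∩ CA ∥ DB]
2. B_y = -25  [DC ∥ BA ∩ CA ∥ DB]
   → B = (-15, -25)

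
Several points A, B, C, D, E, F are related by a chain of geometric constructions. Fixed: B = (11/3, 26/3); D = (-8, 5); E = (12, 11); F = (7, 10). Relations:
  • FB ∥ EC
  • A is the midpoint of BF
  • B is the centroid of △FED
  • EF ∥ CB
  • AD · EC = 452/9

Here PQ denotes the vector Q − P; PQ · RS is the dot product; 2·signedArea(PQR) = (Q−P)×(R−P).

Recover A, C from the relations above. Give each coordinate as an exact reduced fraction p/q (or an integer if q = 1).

1. A_x = 16/3  [A is the midpoint of BF]
2. A_y = 28/3  [A is the midpoint of BF]
   → A = (16/3, 28/3)
3. C_x = 26/3  [EF ∥ CB ∩ FB ∥ EC]
4. C_y = 29/3  [EF ∥ CB ∩ FB ∥ EC]
   → C = (26/3, 29/3)

A = (16/3, 28/3)
C = (26/3, 29/3)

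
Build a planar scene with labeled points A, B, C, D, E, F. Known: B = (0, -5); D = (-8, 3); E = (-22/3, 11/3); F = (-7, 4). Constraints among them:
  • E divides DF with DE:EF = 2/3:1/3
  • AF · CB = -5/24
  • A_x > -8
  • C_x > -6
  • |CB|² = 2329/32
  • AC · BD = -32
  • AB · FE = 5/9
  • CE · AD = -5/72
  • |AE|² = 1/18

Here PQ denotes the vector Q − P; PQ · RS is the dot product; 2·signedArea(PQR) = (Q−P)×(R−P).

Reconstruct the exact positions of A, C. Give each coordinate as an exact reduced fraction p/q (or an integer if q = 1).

A = (-43/6, 23/6)
C = (-43/8, 13/8)

1. A_x = -43/6  [line 1/3·x + 1/3·y + 10/9 = 0 ∩ |AE|² = 1/18]
2. A_y = 23/6  [line 1/3·x + 1/3·y + 10/9 = 0 ∩ |AE|² = 1/18]
   → A = (-43/6, 23/6)
3. C_x = -43/8  [AC · BD = -32 ∩ CE · AD = -5/72]
4. C_y = 13/8  [AC · BD = -32 ∩ CE · AD = -5/72]
   → C = (-43/8, 13/8)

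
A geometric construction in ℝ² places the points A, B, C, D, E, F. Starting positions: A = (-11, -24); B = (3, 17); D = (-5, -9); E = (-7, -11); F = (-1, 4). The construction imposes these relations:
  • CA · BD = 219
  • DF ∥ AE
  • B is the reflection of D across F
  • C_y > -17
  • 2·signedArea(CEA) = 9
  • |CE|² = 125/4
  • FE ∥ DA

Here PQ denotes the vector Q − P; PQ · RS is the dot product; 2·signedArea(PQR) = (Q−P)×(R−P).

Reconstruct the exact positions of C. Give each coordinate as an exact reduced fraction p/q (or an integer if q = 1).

1. C_x = -8  [2·signedArea(CEA) = 9 ∩ CA · BD = 219]
2. C_y = -33/2  [2·signedArea(CEA) = 9 ∩ CA · BD = 219]
   → C = (-8, -33/2)

C = (-8, -33/2)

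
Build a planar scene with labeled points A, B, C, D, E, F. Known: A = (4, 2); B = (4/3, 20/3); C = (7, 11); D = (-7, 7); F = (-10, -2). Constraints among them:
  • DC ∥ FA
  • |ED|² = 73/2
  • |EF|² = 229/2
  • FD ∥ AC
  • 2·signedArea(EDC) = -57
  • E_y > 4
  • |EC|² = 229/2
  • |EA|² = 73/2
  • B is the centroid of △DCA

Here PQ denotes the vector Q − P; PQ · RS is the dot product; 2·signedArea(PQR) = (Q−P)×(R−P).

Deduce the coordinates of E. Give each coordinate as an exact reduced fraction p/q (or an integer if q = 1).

1. E_x = -3/2  [line -4·x + 14·y + -69 = 0 ∩ |EF|² = 229/2]
2. E_y = 9/2  [line -4·x + 14·y + -69 = 0 ∩ |EF|² = 229/2]
   → E = (-3/2, 9/2)

E = (-3/2, 9/2)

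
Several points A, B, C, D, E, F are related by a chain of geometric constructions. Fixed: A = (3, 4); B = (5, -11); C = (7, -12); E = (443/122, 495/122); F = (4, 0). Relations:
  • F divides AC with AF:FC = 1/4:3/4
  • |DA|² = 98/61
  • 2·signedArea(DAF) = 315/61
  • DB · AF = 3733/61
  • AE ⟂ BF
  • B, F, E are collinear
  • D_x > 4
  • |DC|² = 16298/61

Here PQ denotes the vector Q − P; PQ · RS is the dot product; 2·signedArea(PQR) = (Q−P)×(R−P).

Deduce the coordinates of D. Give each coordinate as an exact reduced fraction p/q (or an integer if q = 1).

D = (260/61, 251/61)

1. D_x = 260/61  [2·signedArea(DAF) = 315/61 ∩ DB · AF = 3733/61]
2. D_y = 251/61  [2·signedArea(DAF) = 315/61 ∩ DB · AF = 3733/61]
   → D = (260/61, 251/61)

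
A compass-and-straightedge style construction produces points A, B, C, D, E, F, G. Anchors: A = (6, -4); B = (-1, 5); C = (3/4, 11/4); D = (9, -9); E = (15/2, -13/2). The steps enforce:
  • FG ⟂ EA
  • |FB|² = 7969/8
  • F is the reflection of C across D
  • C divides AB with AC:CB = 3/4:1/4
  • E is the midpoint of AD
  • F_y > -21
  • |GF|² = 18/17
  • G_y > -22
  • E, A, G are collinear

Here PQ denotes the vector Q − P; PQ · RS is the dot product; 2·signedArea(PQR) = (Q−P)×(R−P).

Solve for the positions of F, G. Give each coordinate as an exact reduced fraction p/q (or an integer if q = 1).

1. F_x = 69/4  [F is the reflection of C across D]
2. F_y = -83/4  [F is the reflection of C across D]
   → F = (69/4, -83/4)
3. G_x = 1113/68  [E, A, G are collinear ∩ FG ⟂ EA]
4. G_y = -1447/68  [E, A, G are collinear ∩ FG ⟂ EA]
   → G = (1113/68, -1447/68)

F = (69/4, -83/4)
G = (1113/68, -1447/68)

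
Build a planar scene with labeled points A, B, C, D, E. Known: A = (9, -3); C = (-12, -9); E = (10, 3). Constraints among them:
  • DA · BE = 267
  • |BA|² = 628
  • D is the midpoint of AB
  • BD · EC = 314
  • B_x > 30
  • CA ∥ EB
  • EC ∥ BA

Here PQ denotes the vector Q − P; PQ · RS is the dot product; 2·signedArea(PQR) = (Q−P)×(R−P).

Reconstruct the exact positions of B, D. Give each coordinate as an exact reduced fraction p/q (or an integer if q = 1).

1. B_x = 31  [EC ∥ BA ∩ CA ∥ EB]
2. B_y = 9  [EC ∥ BA ∩ CA ∥ EB]
   → B = (31, 9)
3. D_x = 20  [D is the midpoint of AB]
4. D_y = 3  [D is the midpoint of AB]
   → D = (20, 3)

B = (31, 9)
D = (20, 3)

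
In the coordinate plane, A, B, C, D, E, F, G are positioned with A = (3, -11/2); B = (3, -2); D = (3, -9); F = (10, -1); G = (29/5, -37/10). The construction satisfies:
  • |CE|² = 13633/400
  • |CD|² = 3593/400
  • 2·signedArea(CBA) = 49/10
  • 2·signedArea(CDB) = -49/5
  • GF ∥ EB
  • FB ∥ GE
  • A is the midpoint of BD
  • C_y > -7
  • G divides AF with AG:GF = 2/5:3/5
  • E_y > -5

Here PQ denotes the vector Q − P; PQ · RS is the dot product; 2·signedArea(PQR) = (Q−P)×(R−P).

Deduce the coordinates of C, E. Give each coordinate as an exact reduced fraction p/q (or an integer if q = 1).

C = (22/5, -127/20)
E = (-6/5, -47/10)

1. C_x = 22/5  [2·signedArea(CDB) = -49/5]
2. C_y = -127/20  [|CD|² = 3593/400]
   → C = (22/5, -127/20)
3. E_x = -6/5  [GF ∥ EB ∩ FB ∥ GE]
4. E_y = -47/10  [GF ∥ EB ∩ FB ∥ GE]
   → E = (-6/5, -47/10)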